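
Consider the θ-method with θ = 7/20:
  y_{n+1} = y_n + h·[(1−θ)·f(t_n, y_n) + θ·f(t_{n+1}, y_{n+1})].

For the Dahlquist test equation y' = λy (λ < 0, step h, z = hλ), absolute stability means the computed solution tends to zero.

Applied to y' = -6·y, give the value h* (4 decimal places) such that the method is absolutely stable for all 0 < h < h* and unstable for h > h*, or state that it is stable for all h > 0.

(-6.6667,0); λ=-6 ⇒ h* = (20/3)/6 = 1.1111.

On y'=λy, z=hλ:
  y_{n+1} = y_n + z·[13/20·y_n + 7/20·y_{n+1}] ⇒ (1 − 7/20z)y_{n+1} = (1 + 13/20z)y_n
  ⇒ R(z) = (1 + 13/20z)/(1 − 7/20z).

Solve |R(x)|<1 on ℝ⁻.
x=-1.45: |R|=0.0381
R=−1: 1+13/20x = −1+7/20x ⇒ -3/10x=2 ⇒ x=2/(-3/10)=-6.6667
Confirm numerically:
  x=-4.477: |R|=0.74409 <1
  x=-3.724: |R|=0.61674 <1
  x=-2.875: |R|=0.43302 <1
  x=-7.150: |R|=1.04140 >1
Interval (-6.6667, 0).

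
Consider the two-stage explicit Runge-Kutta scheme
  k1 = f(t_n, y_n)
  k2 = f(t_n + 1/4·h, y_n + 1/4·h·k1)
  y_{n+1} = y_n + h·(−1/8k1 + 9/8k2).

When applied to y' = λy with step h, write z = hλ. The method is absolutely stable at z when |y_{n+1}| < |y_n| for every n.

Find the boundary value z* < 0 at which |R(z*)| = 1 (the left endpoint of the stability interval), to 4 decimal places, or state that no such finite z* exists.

z* = -3.5556.

With y'=λy (z=hλ):
  k1=λy_n ⇒ h·k1=z·y_n;  k2=λ(1+1/4z)y_n ⇒ h·k2=z(1+1/4z)y_n
  y_{n+1}/y_n = 1 − 1/8z + 9/8z(1+1/4z) = 1 + z + 9/32z²
  Hence R(z) = 1 + z + 9/32z².

Find x<0 with |R(x)|<1.
x=-0.55: |R|=0.5351
R=1: x+9/32x²=0 ⇒ x=−32/9=-3.5556; min R=1−1/(4·9/32)=0.1111>−1
Confirm numerically:
  x=-3.323: |R|=0.78266 <1
  x=-2.647: |R|=0.32361 <1
  x=-2.491: |R|=0.25418 <1
  x=-4.020: |R|=1.52511 >1
  x=-3.602: |R|=1.04705 >1
So |R|<1 on (-3.5556, 0).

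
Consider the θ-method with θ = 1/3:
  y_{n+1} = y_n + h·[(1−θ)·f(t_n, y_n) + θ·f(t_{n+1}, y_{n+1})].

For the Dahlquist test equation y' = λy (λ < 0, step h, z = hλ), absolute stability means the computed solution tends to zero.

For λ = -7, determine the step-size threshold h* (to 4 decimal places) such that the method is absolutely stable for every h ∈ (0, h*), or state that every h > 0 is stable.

(-6.0000,0); λ=-7 ⇒ h* = (6)/7 = 0.8571.

Test eqn y'=λy, z=hλ:
  y_{n+1} = y_n + z·[2/3·y_n + 1/3·y_{n+1}] ⇒ (1 − 1/3z)y_{n+1} = (1 + 2/3z)y_n
  Hence R(z) = (1 + 2/3z)/(1 − 1/3z).

Find x<0 with |R(x)|<1.
x=-0.64: |R|=0.4725
R=−1: 1+2/3x = −1+1/3x ⇒ -1/3x=2 ⇒ x=2/(-1/3)=-6.0000
Confirm numerically:
  x=-3.470: |R|=0.60896 <1
  x=-3.095: |R|=0.52338 <1
  x=-3.093: |R|=0.52290 <1
  x=-6.424: |R|=1.04499 >1
  x=-6.376: |R|=1.04010 >1
  x=-6.281: |R|=1.03028 >1
Stable set (-6.0000, 0).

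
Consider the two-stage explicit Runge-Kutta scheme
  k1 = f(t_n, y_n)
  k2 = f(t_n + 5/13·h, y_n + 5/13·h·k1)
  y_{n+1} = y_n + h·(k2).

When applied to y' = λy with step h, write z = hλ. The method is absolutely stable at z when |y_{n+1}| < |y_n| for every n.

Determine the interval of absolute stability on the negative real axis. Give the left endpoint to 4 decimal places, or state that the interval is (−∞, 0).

On y'=λy, z=hλ:
  k1=λy_n ⇒ h·k1=z·y_n;  k2=λ(1+5/13z)y_n ⇒ h·k2=z(1+5/13z)y_n
  y_{n+1}/y_n = 1 + z(1+5/13z) = 1 + z + 5/13z²
  Hence R(z) = 1 + z + 5/13z².

Find x<0 with |R(x)|<1.
x=-1.13: |R|=0.3611
R=1: x+5/13x²=0 ⇒ x=−13/5=-2.6000; min R=1−1/(4·5/13)=0.3500>−1
Confirm numerically:
  x=-2.094: |R|=0.59248 <1
  x=-1.760: |R|=0.43138 <1
  x=-1.735: |R|=0.42278 <1
  x=-1.083: |R|=0.36811 <1
  x=-3.196: |R|=1.73262 >1
  x=-2.795: |R|=1.20962 >1
  x=-2.749: |R|=1.15754 >1
Stable set (-2.6000, 0).

(-2.6000, 0).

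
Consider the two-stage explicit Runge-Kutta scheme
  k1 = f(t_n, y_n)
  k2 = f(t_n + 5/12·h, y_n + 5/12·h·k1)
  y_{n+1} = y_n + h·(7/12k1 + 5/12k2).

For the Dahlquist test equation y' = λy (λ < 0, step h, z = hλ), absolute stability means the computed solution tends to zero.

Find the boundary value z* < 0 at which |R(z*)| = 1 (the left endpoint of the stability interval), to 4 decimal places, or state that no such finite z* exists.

left endpoint -5.7600.

On y'=λy, z=hλ:
  k1=λy_n ⇒ h·k1=z·y_n;  k2=λ(1+5/12z)y_n ⇒ h·k2=z(1+5/12z)y_n
  y_{n+1}/y_n = 1 + 7/12z + 5/12z(1+5/12z) = 1 + z + 25/144z²
  Hence R(z) = 1 + z + 25/144z².

Solve |R(x)|<1 on ℝ⁻.
x=-0.36: |R|=0.6625
R=1: x+25/144x²=0 ⇒ x=−144/25=-5.7600; min R=1−1/(4·25/144)=-0.4400>−1
Confirm numerically:
  x=-5.621: |R|=0.86435 <1
  x=-3.093: |R|=0.43212 <1
  x=-2.779: |R|=0.43823 <1
  x=-6.132: |R|=1.39602 >1
  x=-5.988: |R|=1.23702 >1
So |R|<1 on (-5.7600, 0).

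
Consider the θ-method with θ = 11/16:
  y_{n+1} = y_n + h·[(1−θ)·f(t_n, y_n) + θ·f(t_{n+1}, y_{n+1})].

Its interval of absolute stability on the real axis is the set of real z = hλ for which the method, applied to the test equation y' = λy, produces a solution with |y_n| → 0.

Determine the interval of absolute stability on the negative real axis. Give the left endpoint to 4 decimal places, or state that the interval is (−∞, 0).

unbounded; (−∞, 0).

Test eqn y'=λy, z=hλ:
  y_{n+1} = y_n + z·[5/16·y_n + 11/16·y_{n+1}] ⇒ (1 − 11/16z)y_{n+1} = (1 + 5/16z)y_n
  R(z) = (1 + 5/16z)/(1 − 11/16z).

Find x<0 with |R(x)|<1.
x=-0.43: |R|=0.6681
x=-2: |R|=0.1579
x=-10: |R|=0.2698
x=-100: |R|=0.4337
θ=11/16≥1/2 ⇒ |1+5/16x|<|1−11/16x| ∀x<0 ⇒ unbounded interval.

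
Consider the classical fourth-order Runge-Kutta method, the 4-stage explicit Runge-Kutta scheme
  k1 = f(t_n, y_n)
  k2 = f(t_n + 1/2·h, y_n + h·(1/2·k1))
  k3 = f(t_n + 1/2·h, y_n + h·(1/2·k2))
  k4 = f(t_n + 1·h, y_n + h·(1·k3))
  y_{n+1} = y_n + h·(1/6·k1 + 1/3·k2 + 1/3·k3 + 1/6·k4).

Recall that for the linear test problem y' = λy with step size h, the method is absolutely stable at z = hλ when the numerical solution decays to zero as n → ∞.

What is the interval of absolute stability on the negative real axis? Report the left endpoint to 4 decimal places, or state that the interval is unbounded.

(-2.7853, 0).

With y'=λy (z=hλ):
  order 4, 4-stage ⇒ R(z)=1+z+z^2/2+z^3/6+z^4/24
  (e.g. R(-0.76)=0.46954, |R|=0.46954)

Solve |R(x)|<1 on ℝ⁻.
x=-0.76: |R|=0.4695
|R(-3.15)|=1.7043 |R(-1.31)|=0.2961 |R(-1)|=0.3750
Bisect:
  x_lo=-3.1712 |R|=1.7558  x_hi=-0.0791 |R|=0.9239
  mid=-1.62518 |R|=0.27068 →hi
  mid=-2.39820 |R|=0.55692 →hi
  mid=-2.78472 |R|=0.99913 →hi
  mid=-2.97797 |R|=1.33155 →lo
  mid=-2.88134 |R|=1.15474 →lo
  mid=-2.83303 |R|=1.07439 →lo
  mid=-2.80887 |R|=1.03614 →lo
  mid=-2.79680 |R|=1.01748 →lo
  mid=-2.79076 |R|=1.00827 →lo
  ...
  [-2.78547,-2.78528] ⇒ x*=-2.7853
Stable set (-2.7853, 0).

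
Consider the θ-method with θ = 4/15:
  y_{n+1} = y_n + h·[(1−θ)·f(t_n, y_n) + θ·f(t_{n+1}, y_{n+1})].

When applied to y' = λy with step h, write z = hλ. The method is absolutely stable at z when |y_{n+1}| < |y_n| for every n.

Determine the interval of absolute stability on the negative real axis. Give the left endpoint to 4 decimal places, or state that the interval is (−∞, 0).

z∈(-4.2857,0).

On y'=λy, z=hλ:
  y_{n+1} = y_n + z·[11/15·y_n + 4/15·y_{n+1}] ⇒ (1 − 4/15z)y_{n+1} = (1 + 11/15z)y_n
  ⇒ R(z) = (1 + 11/15z)/(1 − 4/15z).

Solve |R(x)|<1 on ℝ⁻.
x=-0.86: |R|=0.3004
R=−1: 1+11/15x = −1+4/15x ⇒ -7/15x=2 ⇒ x=2/(-7/15)=-4.2857
Confirm numerically:
  x=-4.147: |R|=0.96926 <1
  x=-3.805: |R|=0.88865 <1
  x=-2.092: |R|=0.34286 <1
  x=-4.820: |R|=1.10910 >1
  x=-4.753: |R|=1.09617 >1
So |R|<1 on (-4.2857, 0).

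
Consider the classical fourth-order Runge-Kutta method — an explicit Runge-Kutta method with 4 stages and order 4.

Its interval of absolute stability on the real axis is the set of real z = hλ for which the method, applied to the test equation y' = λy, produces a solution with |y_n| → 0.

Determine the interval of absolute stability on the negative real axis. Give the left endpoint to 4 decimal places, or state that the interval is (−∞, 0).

Set f=λy, z=hλ:
  order 4, 4-stage ⇒ R(z)=1+z+z^2/2+z^3/6+z^4/24
  (e.g. R(-1.74)=0.27773, |R|=0.27773)

Need |R(x)|<1, x<0.
x=-1.74: |R|=0.2777
|R(-2.39)|=0.5502 |R(-1.55)|=0.2711 |R(-0.91)|=0.4070
Bisect:
  x_lo=-3.6618 |R|=3.3507  x_hi=-0.2073 |R|=0.8128
  mid=-1.93453 |R|=0.31361 →hi
  mid=-2.79816 |R|=1.01958 →lo
  mid=-2.36635 |R|=0.53150 →hi
  mid=-2.58226 |R|=0.73462 →hi
  mid=-2.69021 |R|=0.86586 →hi
  mid=-2.74419 |R|=0.93977 →hi
  mid=-2.77118 |R|=0.97892 →hi
  mid=-2.78467 |R|=0.99906 →hi
  mid=-2.79142 |R|=1.00927 →lo
  ...
  [-2.78530,-2.78509] ⇒ x*=-2.7853
So |R|<1 on (-2.7853, 0).

(-2.7853, 0).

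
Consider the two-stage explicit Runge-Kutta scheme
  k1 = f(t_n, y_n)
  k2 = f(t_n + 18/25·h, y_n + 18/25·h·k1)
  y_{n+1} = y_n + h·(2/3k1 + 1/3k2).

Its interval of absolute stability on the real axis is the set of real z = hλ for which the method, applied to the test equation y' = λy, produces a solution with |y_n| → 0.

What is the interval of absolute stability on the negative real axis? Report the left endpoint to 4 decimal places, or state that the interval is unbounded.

z∈(-4.1667,0).

Test eqn y'=λy, z=hλ:
  k1=λy_n ⇒ h·k1=z·y_n;  k2=λ(1+18/25z)y_n ⇒ h·k2=z(1+18/25z)y_n
  y_{n+1}/y_n = 1 + 2/3z + 1/3z(1+18/25z) = 1 + z + 6/25z²
  Hence R(z) = 1 + z + 6/25z².

Find x<0 with |R(x)|<1.
x=-1.07: |R|=0.2048
R=1: x+6/25x²=0 ⇒ x=−25/6=-4.1667; min R=1−1/(4·6/25)=-0.0417>−1
Confirm numerically:
  x=-3.698: |R|=0.58405 <1
  x=-3.485: |R|=0.42985 <1
  x=-2.981: |R|=0.15173 <1
  x=-2.745: |R|=0.06341 <1
  x=-4.490: |R|=1.34842 >1
  x=-4.303: |R|=1.14079 >1
Stable set (-4.1667, 0).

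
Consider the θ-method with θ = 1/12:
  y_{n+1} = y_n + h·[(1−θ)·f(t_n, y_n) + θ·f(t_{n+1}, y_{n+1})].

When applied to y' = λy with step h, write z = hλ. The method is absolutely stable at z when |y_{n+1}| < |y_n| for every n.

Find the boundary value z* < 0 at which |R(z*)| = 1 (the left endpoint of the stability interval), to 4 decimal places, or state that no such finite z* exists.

Test eqn y'=λy, z=hλ:
  y_{n+1} = y_n + z·[11/12·y_n + 1/12·y_{n+1}] ⇒ (1 − 1/12z)y_{n+1} = (1 + 11/12z)y_n
  so R(z) = (1 + 11/12z)/(1 − 1/12z).

Solve |R(x)|<1 on ℝ⁻.
x=-0.35: |R|=0.6599
R=−1: 1+11/12x = −1+1/12x ⇒ -5/6x=2 ⇒ x=2/(-5/6)=-2.4000
Confirm numerically:
  x=-1.997: |R|=0.71208 <1
  x=-1.239: |R|=0.12305 <1
  x=-1.090: |R|=0.00076 <1
  x=-2.915: |R|=1.34529 >1
  x=-2.857: |R|=1.30760 >1
  x=-2.788: |R|=1.26237 >1
So |R|<1 on (-2.4000, 0).

left endpoint -2.4000.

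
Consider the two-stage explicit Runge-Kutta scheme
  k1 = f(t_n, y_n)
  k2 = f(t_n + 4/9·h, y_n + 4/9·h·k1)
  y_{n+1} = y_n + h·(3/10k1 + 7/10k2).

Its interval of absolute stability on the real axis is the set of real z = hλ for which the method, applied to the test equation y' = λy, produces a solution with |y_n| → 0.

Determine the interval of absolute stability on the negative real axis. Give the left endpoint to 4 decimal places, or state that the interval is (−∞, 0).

Set f=λy, z=hλ:
  k1=λy_n ⇒ h·k1=z·y_n;  k2=λ(1+4/9z)y_n ⇒ h·k2=z(1+4/9z)y_n
  y_{n+1}/y_n = 1 + 3/10z + 7/10z(1+4/9z) = 1 + z + 14/45z²
  ⇒ R(z) = 1 + z + 14/45z².

Boundary: |R(x)|=1, x<0.
x=-1.39: |R|=0.2111
R=1: x+14/45x²=0 ⇒ x=−45/14=-3.2143; min R=1−1/(4·14/45)=0.1964>−1
Confirm numerically:
  x=-2.765: |R|=0.61351 <1
  x=-2.552: |R|=0.47417 <1
  x=-2.196: |R|=0.30431 <1
  x=-1.402: |R|=0.20952 <1
  x=-3.702: |R|=1.56172 >1
  x=-3.598: |R|=1.42952 >1
  x=-3.424: |R|=1.22340 >1
Interval (-3.2143, 0).

(-3.2143, 0).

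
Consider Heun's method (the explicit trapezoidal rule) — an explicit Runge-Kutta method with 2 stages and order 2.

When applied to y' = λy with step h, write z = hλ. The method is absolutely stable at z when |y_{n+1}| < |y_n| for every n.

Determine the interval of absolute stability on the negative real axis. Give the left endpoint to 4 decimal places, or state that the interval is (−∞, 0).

Test eqn y'=λy, z=hλ:
  order 2, 2-stage ⇒ R(z)=1+z+z^2/2
  (e.g. R(-0.48)=0.63520, |R|=0.63520)

Find x<0 with |R(x)|<1.
x=-0.48: |R|=0.6352
|R(-1.73)|=0.7664 |R(-1.06)|=0.5018
Bisect:
  x_lo=-2.7587 |R|=2.0465  x_hi=-0.2642 |R|=0.7707
  mid=-1.51144 |R|=0.63078 →hi
  mid=-2.13506 |R|=1.14418 →lo
  mid=-1.82325 |R|=0.83887 →hi
  mid=-1.97916 |R|=0.97937 →hi
  mid=-2.05711 |R|=1.05874 →lo
  mid=-2.01813 |R|=1.01830 →lo
  mid=-1.99864 |R|=0.99865 →hi
  ...
  [-2.00001,-1.99986] ⇒ x*=-2.0000
Interval (-2.0000, 0).

(-2.0000, 0).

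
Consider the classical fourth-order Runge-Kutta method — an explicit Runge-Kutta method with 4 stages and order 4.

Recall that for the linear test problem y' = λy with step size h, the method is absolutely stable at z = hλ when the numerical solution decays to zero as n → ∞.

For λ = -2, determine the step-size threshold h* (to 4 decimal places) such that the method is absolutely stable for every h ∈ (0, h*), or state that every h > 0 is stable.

(-2.7853,0); λ=-2 ⇒ h* = 1.3926.

Set f=λy, z=hλ:
  order 4, 4-stage ⇒ R(z)=1+z+z^2/2+z^3/6+z^4/24
  (e.g. R(-1.25)=0.30745, |R|=0.30745)

Boundary: |R(x)|=1, x<0.
x=-1.25: |R|=0.3075
|R(-2.79)|=1.0071 |R(-0.68)|=0.5077 |R(-0.54)|=0.5831
Bisect:
  x_lo=-3.1626 |R|=1.7348  x_hi=-0.2674 |R|=0.7654
  mid=-1.71502 |R|=0.27536 →hi
  mid=-2.43882 |R|=0.59152 →hi
  mid=-2.80072 |R|=1.02351 →lo
  mid=-2.61977 |R|=0.77781 →hi
  mid=-2.71024 |R|=0.89262 →hi
  mid=-2.75548 |R|=0.95598 →hi
  mid=-2.77810 |R|=0.98921 →hi
  mid=-2.78941 |R|=1.00622 →lo
  mid=-2.78376 |R|=0.99768 →hi
  ...
  [-2.78535,-2.78517] ⇒ x*=-2.7853
So |R|<1 on (-2.7853, 0).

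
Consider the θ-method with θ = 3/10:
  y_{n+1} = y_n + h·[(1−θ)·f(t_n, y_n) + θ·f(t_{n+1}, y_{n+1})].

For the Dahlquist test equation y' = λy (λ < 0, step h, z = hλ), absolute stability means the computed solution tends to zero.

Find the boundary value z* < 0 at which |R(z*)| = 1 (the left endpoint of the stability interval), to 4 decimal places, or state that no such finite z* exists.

On y'=λy, z=hλ:
  y_{n+1} = y_n + z·[7/10·y_n + 3/10·y_{n+1}] ⇒ (1 − 3/10z)y_{n+1} = (1 + 7/10z)y_n
  R(z) = (1 + 7/10z)/(1 − 3/10z).

Find x<0 with |R(x)|<1.
x=-0.83: |R|=0.3355
R=−1: 1+7/10x = −1+3/10x ⇒ -2/5x=2 ⇒ x=2/(-2/5)=-5.0000
Confirm numerically:
  x=-4.911: |R|=0.98561 <1
  x=-3.865: |R|=0.78977 <1
  x=-2.368: |R|=0.38447 <1
  x=-2.032: |R|=0.26243 <1
  x=-5.474: |R|=1.07176 >1
  x=-5.312: |R|=1.04812 >1
So |R|<1 on (-5.0000, 0).

left endpoint -5.0000.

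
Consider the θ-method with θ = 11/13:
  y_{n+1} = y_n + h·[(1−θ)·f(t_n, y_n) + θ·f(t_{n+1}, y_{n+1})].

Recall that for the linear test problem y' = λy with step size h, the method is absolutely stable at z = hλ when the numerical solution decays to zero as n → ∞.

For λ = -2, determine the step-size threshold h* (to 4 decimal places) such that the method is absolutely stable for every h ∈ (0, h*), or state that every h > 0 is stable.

Test eqn y'=λy, z=hλ:
  y_{n+1} = y_n + z·[2/13·y_n + 11/13·y_{n+1}] ⇒ (1 − 11/13z)y_{n+1} = (1 + 2/13z)y_n
  Hence R(z) = (1 + 2/13z)/(1 − 11/13z).

Find x<0 with |R(x)|<1.
x=-0.45: |R|=0.6741
x=-2: |R|=0.2571
x=-10: |R|=0.0569
x=-100: |R|=0.1680
θ=11/13≥1/2 ⇒ |1+2/13x|<|1−11/13x| ∀x<0 ⇒ interval (−∞,0).

(−∞, 0) — no finite endpoint. Any h>0 works for λ=-2.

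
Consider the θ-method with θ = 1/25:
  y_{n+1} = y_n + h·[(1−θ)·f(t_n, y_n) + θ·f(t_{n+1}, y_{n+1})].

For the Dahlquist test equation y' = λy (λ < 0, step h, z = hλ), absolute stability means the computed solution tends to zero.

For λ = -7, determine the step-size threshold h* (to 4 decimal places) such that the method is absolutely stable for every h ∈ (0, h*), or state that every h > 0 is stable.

(-2.1739,0); λ=-7 ⇒ h* = (50/23)/7 = 0.3106.

Test eqn y'=λy, z=hλ:
  y_{n+1} = y_n + z·[24/25·y_n + 1/25·y_{n+1}] ⇒ (1 − 1/25z)y_{n+1} = (1 + 24/25z)y_n
  Hence R(z) = (1 + 24/25z)/(1 − 1/25z).

Boundary: |R(x)|=1, x<0.
x=-0.46: |R|=0.5483
R=−1: 1+24/25x = −1+1/25x ⇒ -23/25x=2 ⇒ x=2/(-23/25)=-2.1739
Confirm numerically:
  x=-1.893: |R|=0.75975 <1
  x=-1.455: |R|=0.37498 <1
  x=-0.961: |R|=0.07457 <1
  x=-0.958: |R|=0.07736 <1
  x=-2.442: |R|=1.22469 >1
  x=-2.395: |R|=1.18562 >1
Interval (-2.1739, 0).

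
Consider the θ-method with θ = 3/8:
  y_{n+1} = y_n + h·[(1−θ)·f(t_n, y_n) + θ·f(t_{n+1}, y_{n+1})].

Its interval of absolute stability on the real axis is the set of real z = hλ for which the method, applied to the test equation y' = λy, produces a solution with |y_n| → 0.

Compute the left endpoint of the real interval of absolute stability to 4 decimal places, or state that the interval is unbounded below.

Test eqn y'=λy, z=hλ:
  y_{n+1} = y_n + z·[5/8·y_n + 3/8·y_{n+1}] ⇒ (1 − 3/8z)y_{n+1} = (1 + 5/8z)y_n
  R(z) = (1 + 5/8z)/(1 − 3/8z).

Need |R(x)|<1, x<0.
x=-0.48: |R|=0.5932
R=−1: 1+5/8x = −1+3/8x ⇒ -1/4x=2 ⇒ x=2/(-1/4)=-8.0000
Confirm numerically:
  x=-5.947: |R|=0.84111 <1
  x=-5.369: |R|=0.78172 <1
  x=-4.749: |R|=0.70774 <1
  x=-3.862: |R|=0.57745 <1
  x=-8.289: |R|=1.01759 >1
  x=-8.091: |R|=1.00564 >1
Interval (-8.0000, 0).

left endpoint -8.0000.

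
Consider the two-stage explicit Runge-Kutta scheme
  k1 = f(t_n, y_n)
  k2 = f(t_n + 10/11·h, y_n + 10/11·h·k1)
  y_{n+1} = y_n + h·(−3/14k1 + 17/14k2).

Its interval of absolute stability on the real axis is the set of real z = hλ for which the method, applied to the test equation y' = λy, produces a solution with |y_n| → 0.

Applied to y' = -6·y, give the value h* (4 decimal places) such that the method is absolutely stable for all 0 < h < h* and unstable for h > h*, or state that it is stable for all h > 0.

(-0.9059,0); λ=-6 ⇒ h* = (77/85)/6 = 0.1510.

On y'=λy, z=hλ:
  k1=λy_n ⇒ h·k1=z·y_n;  k2=λ(1+10/11z)y_n ⇒ h·k2=z(1+10/11z)y_n
  y_{n+1}/y_n = 1 − 3/14z + 17/14z(1+10/11z) = 1 + z + 85/77z²
  Hence R(z) = 1 + z + 85/77z².

Solve |R(x)|<1 on ℝ⁻.
x=-1.66: |R|=2.3819
R=1: x+85/77x²=0 ⇒ x=−77/85=-0.9059; min R=1−1/(4·85/77)=0.7735>−1
Confirm numerically:
  x=-0.882: |R|=0.97675 <1
  x=-0.859: |R|=0.95554 <1
  x=-0.746: |R|=0.86834 <1
  x=-0.377: |R|=0.77990 <1
  x=-1.467: |R|=1.90868 >1
  x=-1.154: |R|=1.31608 >1
Stable set (-0.9059, 0).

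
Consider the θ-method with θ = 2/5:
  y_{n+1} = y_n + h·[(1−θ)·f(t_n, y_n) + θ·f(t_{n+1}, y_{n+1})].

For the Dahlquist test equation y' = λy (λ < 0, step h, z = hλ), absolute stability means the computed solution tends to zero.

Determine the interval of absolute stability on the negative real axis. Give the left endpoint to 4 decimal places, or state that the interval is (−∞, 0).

z∈(-10.0000,0).

Set f=λy, z=hλ:
  y_{n+1} = y_n + z·[3/5·y_n + 2/5·y_{n+1}] ⇒ (1 − 2/5z)y_{n+1} = (1 + 3/5z)y_n
  R(z) = (1 + 3/5z)/(1 − 2/5z).

Find x<0 with |R(x)|<1.
x=-1.01: |R|=0.2806
R=−1: 1+3/5x = −1+2/5x ⇒ -1/5x=2 ⇒ x=2/(-1/5)=-10.0000
Confirm numerically:
  x=-9.175: |R|=0.96467 <1
  x=-7.131: |R|=0.85105 <1
  x=-7.098: |R|=0.84882 <1
  x=-10.483: |R|=1.01860 >1
  x=-10.344: |R|=1.01339 >1
  x=-10.340: |R|=1.01324 >1
Stable set (-10.0000, 0).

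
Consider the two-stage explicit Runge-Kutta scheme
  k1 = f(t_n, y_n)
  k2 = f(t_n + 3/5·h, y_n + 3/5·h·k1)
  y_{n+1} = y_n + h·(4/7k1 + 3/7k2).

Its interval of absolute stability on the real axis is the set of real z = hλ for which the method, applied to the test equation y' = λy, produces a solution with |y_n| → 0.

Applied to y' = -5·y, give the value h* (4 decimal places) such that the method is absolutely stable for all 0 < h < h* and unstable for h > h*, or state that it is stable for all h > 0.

(-3.8889,0); λ=-5 ⇒ h* = (35/9)/5 = 0.7778.

On y'=λy, z=hλ:
  k1=λy_n ⇒ h·k1=z·y_n;  k2=λ(1+3/5z)y_n ⇒ h·k2=z(1+3/5z)y_n
  y_{n+1}/y_n = 1 + 4/7z + 3/7z(1+3/5z) = 1 + z + 9/35z²
  ⇒ R(z) = 1 + z + 9/35z².

Solve |R(x)|<1 on ℝ⁻.
x=-1.71: |R|=0.0419
R=1: x+9/35x²=0 ⇒ x=−35/9=-3.8889; min R=1−1/(4·9/35)=0.0278>−1
Confirm numerically:
  x=-3.762: |R|=0.87725 <1
  x=-2.696: |R|=0.17302 <1
  x=-2.500: |R|=0.10714 <1
  x=-2.478: |R|=0.10098 <1
  x=-4.430: |R|=1.61640 >1
  x=-4.385: |R|=1.55940 >1
  x=-3.932: |R|=1.04359 >1
Interval (-3.8889, 0).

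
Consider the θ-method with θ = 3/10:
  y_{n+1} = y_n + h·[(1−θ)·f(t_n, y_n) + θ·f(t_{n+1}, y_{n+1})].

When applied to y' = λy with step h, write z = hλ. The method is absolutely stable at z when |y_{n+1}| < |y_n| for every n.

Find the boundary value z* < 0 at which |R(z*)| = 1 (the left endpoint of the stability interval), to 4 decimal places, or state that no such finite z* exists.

z* = -5.0000.

On y'=λy, z=hλ:
  y_{n+1} = y_n + z·[7/10·y_n + 3/10·y_{n+1}] ⇒ (1 − 3/10z)y_{n+1} = (1 + 7/10z)y_n
  R(z) = (1 + 7/10z)/(1 − 3/10z).

Boundary: |R(x)|=1, x<0.
x=-0.48: |R|=0.5804
R=−1: 1+7/10x = −1+3/10x ⇒ -2/5x=2 ⇒ x=2/(-2/5)=-5.0000
Confirm numerically:
  x=-4.956: |R|=0.99292 <1
  x=-2.738: |R|=0.50324 <1
  x=-2.012: |R|=0.25468 <1
  x=-5.462: |R|=1.07004 >1
  x=-5.217: |R|=1.03384 >1
Interval (-5.0000, 0).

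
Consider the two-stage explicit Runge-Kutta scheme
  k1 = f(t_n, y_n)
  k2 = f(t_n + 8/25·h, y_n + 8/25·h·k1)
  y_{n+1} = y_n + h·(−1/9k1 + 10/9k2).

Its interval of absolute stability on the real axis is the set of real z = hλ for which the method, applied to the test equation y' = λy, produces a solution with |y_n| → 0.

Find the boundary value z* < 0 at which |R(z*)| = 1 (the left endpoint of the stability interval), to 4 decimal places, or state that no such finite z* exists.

left endpoint -2.8125.

Set f=λy, z=hλ:
  k1=λy_n ⇒ h·k1=z·y_n;  k2=λ(1+8/25z)y_n ⇒ h·k2=z(1+8/25z)y_n
  y_{n+1}/y_n = 1 − 1/9z + 10/9z(1+8/25z) = 1 + z + 16/45z²
  Hence R(z) = 1 + z + 16/45z².

Need |R(x)|<1, x<0.
x=-0.88: |R|=0.3953
R=1: x+16/45x²=0 ⇒ x=−45/16=-2.8125; min R=1−1/(4·16/45)=0.2969>−1
Confirm numerically:
  x=-1.786: |R|=0.34815 <1
  x=-1.690: |R|=0.32550 <1
  x=-1.518: |R|=0.30132 <1
  x=-3.376: |R|=1.67640 >1
  x=-3.252: |R|=1.50818 >1
  x=-3.008: |R|=1.20909 >1
Stable set (-2.8125, 0).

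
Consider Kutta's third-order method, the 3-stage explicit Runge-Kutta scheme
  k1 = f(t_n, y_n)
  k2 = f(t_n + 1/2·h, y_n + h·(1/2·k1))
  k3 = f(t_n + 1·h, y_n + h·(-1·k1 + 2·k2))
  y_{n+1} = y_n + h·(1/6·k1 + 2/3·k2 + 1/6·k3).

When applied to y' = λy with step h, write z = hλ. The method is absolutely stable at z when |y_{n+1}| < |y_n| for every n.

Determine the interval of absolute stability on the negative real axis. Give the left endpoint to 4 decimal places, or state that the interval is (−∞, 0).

Test eqn y'=λy, z=hλ:
  order 3, 3-stage ⇒ R(z)=1+z+z^2/2+z^3/6
  (e.g. R(-0.6)=0.54400, |R|=0.54400)

Need |R(x)|<1, x<0.
x=-0.6: |R|=0.5440
|R(-2.88)|=1.7141 |R(-1.31)|=0.1734 |R(-1.03)|=0.3183
Bisect:
  x_lo=-3.2512 |R|=2.6939  x_hi=-0.2815 |R|=0.7544
  mid=-1.76635 |R|=0.12486 →hi
  mid=-2.50880 |R|=0.99352 →hi
  mid=-2.88002 |R|=1.71415 →lo
  mid=-2.69441 |R|=1.32465 →lo
  mid=-2.60160 |R|=1.15219 →lo
  mid=-2.55520 |R|=1.07118 →lo
  mid=-2.53200 |R|=1.03194 →lo
  ...
  [-2.51278,-2.51260] ⇒ x*=-2.5127
So |R|<1 on (-2.5127, 0).

(-2.5127, 0).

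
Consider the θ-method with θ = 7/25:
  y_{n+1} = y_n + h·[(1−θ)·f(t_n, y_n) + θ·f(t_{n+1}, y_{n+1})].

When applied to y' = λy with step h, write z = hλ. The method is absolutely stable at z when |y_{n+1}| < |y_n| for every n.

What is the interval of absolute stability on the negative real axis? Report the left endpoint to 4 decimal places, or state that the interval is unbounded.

z∈(-4.5455,0).

With y'=λy (z=hλ):
  y_{n+1} = y_n + z·[18/25·y_n + 7/25·y_{n+1}] ⇒ (1 − 7/25z)y_{n+1} = (1 + 18/25z)y_n
  ⇒ R(z) = (1 + 18/25z)/(1 − 7/25z).

Need |R(x)|<1, x<0.
x=-0.64: |R|=0.4573
R=−1: 1+18/25x = −1+7/25x ⇒ -11/25x=2 ⇒ x=2/(-11/25)=-4.5455
Confirm numerically:
  x=-3.419: |R|=0.74678 <1
  x=-2.967: |R|=0.62064 <1
  x=-2.561: |R|=0.49149 <1
  x=-5.015: |R|=1.08593 >1
  x=-4.757: |R|=1.03991 >1
Interval (-4.5455, 0).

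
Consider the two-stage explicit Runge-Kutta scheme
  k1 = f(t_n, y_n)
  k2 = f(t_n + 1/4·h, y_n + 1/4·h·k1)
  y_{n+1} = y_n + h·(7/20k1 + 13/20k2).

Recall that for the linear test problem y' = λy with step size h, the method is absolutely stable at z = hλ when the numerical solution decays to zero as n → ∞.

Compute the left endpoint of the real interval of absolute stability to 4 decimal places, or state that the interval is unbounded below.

Set f=λy, z=hλ:
  k1=λy_n ⇒ h·k1=z·y_n;  k2=λ(1+1/4z)y_n ⇒ h·k2=z(1+1/4z)y_n
  y_{n+1}/y_n = 1 + 7/20z + 13/20z(1+1/4z) = 1 + z + 13/80z²
  ⇒ R(z) = 1 + z + 13/80z².

Find x<0 with |R(x)|<1.
x=-1.01: |R|=0.1558
R=1: x+13/80x²=0 ⇒ x=−80/13=-6.1538; min R=1−1/(4·13/80)=-0.5385>−1
Confirm numerically:
  x=-5.958: |R|=0.81039 <1
  x=-4.151: |R|=0.35099 <1
  x=-3.324: |R|=0.52854 <1
  x=-2.594: |R|=0.50056 <1
  x=-6.731: |R|=1.63128 >1
  x=-6.401: |R|=1.25708 >1
Stable set (-6.1538, 0).

z* = -6.1538.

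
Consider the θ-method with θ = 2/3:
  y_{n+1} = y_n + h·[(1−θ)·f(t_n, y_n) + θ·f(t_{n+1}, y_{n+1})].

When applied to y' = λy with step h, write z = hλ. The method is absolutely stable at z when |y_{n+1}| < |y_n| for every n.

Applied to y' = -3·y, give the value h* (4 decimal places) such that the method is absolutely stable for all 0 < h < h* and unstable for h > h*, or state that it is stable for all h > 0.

(−∞, 0) — no finite endpoint. Any h>0 works for λ=-3.

With y'=λy (z=hλ):
  y_{n+1} = y_n + z·[1/3·y_n + 2/3·y_{n+1}] ⇒ (1 − 2/3z)y_{n+1} = (1 + 1/3z)y_n
  R(z) = (1 + 1/3z)/(1 − 2/3z).

Need |R(x)|<1, x<0.
x=-0.82: |R|=0.4698
x=-2: |R|=0.1429
x=-10: |R|=0.3043
x=-100: |R|=0.4778
θ=2/3≥1/2 ⇒ |1+1/3x|<|1−2/3x| ∀x<0 ⇒ interval (−∞,0).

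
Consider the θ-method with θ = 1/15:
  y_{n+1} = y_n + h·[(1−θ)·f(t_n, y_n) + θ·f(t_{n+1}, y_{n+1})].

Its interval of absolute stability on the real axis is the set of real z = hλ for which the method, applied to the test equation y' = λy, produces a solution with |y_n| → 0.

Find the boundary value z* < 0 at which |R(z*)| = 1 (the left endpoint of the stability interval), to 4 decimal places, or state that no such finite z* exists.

z* = -2.3077.

With y'=λy (z=hλ):
  y_{n+1} = y_n + z·[14/15·y_n + 1/15·y_{n+1}] ⇒ (1 − 1/15z)y_{n+1} = (1 + 14/15z)y_n
  Hence R(z) = (1 + 14/15z)/(1 − 1/15z).

Find x<0 with |R(x)|<1.
x=-1.64: |R|=0.4784
R=−1: 1+14/15x = −1+1/15x ⇒ -13/15x=2 ⇒ x=2/(-13/15)=-2.3077
Confirm numerically:
  x=-2.154: |R|=0.88353 <1
  x=-1.922: |R|=0.70370 <1
  x=-1.483: |R|=0.34957 <1
  x=-2.704: |R|=1.29101 >1
  x=-2.669: |R|=1.26583 >1
  x=-2.479: |R|=1.12741 >1
So |R|<1 on (-2.3077, 0).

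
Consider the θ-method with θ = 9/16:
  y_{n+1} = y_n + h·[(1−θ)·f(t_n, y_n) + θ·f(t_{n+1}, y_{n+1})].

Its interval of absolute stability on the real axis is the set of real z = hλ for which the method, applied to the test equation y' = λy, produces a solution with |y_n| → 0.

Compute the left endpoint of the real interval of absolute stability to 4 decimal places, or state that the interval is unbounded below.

(−∞, 0) — no finite endpoint.

On y'=λy, z=hλ:
  y_{n+1} = y_n + z·[7/16·y_n + 9/16·y_{n+1}] ⇒ (1 − 9/16z)y_{n+1} = (1 + 7/16z)y_n
  ⇒ R(z) = (1 + 7/16z)/(1 − 9/16z).

Need |R(x)|<1, x<0.
x=-0.39: |R|=0.6802
x=-2: |R|=0.0588
x=-10: |R|=0.5094
x=-100: |R|=0.7467
θ=9/16≥1/2 ⇒ |1+7/16x|<|1−9/16x| ∀x<0 ⇒ stable on all of ℝ⁻.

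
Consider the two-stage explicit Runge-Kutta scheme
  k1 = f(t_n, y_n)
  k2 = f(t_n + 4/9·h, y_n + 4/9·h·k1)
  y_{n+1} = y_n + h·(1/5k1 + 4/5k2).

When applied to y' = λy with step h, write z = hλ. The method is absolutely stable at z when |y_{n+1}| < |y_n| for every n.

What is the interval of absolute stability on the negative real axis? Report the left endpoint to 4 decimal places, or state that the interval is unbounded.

z∈(-2.8125,0).

On y'=λy, z=hλ:
  k1=λy_n ⇒ h·k1=z·y_n;  k2=λ(1+4/9z)y_n ⇒ h·k2=z(1+4/9z)y_n
  y_{n+1}/y_n = 1 + 1/5z + 4/5z(1+4/9z) = 1 + z + 16/45z²
  so R(z) = 1 + z + 16/45z².

Need |R(x)|<1, x<0.
x=-1.2: |R|=0.3120
R=1: x+16/45x²=0 ⇒ x=−45/16=-2.8125; min R=1−1/(4·16/45)=0.2969>−1
Confirm numerically:
  x=-2.489: |R|=0.71371 <1
  x=-1.440: |R|=0.29728 <1
  x=-1.428: |R|=0.29704 <1
  x=-1.157: |R|=0.31896 <1
  x=-3.293: |R|=1.56259 >1
  x=-3.136: |R|=1.36071 >1
  x=-3.036: |R|=1.24126 >1
So |R|<1 on (-2.8125, 0).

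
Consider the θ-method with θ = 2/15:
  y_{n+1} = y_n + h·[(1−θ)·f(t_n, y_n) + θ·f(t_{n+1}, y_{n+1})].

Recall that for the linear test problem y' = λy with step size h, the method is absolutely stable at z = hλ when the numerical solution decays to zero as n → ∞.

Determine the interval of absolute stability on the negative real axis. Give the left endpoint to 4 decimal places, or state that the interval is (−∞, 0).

(-2.7273, 0).

On y'=λy, z=hλ:
  y_{n+1} = y_n + z·[13/15·y_n + 2/15·y_{n+1}] ⇒ (1 − 2/15z)y_{n+1} = (1 + 13/15z)y_n
  Hence R(z) = (1 + 13/15z)/(1 − 2/15z).

Solve |R(x)|<1 on ℝ⁻.
x=-1.55: |R|=0.2845
R=−1: 1+13/15x = −1+2/15x ⇒ -11/15x=2 ⇒ x=2/(-11/15)=-2.7273
Confirm numerically:
  x=-2.432: |R|=0.83649 <1
  x=-2.333: |R|=0.77947 <1
  x=-2.281: |R|=0.74905 <1
  x=-3.108: |R|=1.19740 >1
  x=-3.103: |R|=1.19490 >1
  x=-3.069: |R|=1.17783 >1
Stable set (-2.7273, 0).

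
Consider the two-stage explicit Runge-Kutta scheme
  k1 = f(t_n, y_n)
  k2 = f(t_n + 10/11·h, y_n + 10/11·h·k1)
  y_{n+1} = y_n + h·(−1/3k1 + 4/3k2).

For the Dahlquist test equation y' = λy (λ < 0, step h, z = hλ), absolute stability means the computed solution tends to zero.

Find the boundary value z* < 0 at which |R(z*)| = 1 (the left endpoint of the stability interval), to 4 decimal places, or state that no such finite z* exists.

z* = -0.8250.

Test eqn y'=λy, z=hλ:
  k1=λy_n ⇒ h·k1=z·y_n;  k2=λ(1+10/11z)y_n ⇒ h·k2=z(1+10/11z)y_n
  y_{n+1}/y_n = 1 − 1/3z + 4/3z(1+10/11z) = 1 + z + 40/33z²
  R(z) = 1 + z + 40/33z².

Need |R(x)|<1, x<0.
x=-0.68: |R|=0.8805
R=1: x+40/33x²=0 ⇒ x=−33/40=-0.8250; min R=1−1/(4·40/33)=0.7937>−1
Confirm numerically:
  x=-0.710: |R|=0.90103 <1
  x=-0.586: |R|=0.83024 <1
  x=-0.522: |R|=0.80828 <1
  x=-0.384: |R|=0.79473 <1
  x=-1.363: |R|=1.88884 >1
  x=-1.274: |R|=1.69336 >1
  x=-0.982: |R|=1.18688 >1
Interval (-0.8250, 0).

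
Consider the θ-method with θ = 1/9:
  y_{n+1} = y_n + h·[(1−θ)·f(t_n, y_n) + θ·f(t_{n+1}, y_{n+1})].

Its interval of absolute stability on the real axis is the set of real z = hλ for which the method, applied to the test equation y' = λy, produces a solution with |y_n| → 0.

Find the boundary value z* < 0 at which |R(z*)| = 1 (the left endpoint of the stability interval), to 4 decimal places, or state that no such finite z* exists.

On y'=λy, z=hλ:
  y_{n+1} = y_n + z·[8/9·y_n + 1/9·y_{n+1}] ⇒ (1 − 1/9z)y_{n+1} = (1 + 8/9z)y_n
  Hence R(z) = (1 + 8/9z)/(1 − 1/9z).

Need |R(x)|<1, x<0.
x=-1.28: |R|=0.1206
R=−1: 1+8/9x = −1+1/9x ⇒ -7/9x=2 ⇒ x=2/(-7/9)=-2.5714
Confirm numerically:
  x=-1.443: |R|=0.24361 <1
  x=-1.378: |R|=0.19503 <1
  x=-1.202: |R|=0.06038 <1
  x=-2.907: |R|=1.19728 >1
  x=-2.854: |R|=1.16686 >1
  x=-2.785: |R|=1.12686 >1
Stable set (-2.5714, 0).

left endpoint -2.5714.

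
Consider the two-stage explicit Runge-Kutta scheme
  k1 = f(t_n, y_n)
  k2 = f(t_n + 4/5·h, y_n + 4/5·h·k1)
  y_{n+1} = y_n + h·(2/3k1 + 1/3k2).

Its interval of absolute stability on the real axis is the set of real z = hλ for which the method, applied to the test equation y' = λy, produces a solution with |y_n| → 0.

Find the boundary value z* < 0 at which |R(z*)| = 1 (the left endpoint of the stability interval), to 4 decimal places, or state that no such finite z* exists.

z* = -3.7500.

On y'=λy, z=hλ:
  k1=λy_n ⇒ h·k1=z·y_n;  k2=λ(1+4/5z)y_n ⇒ h·k2=z(1+4/5z)y_n
  y_{n+1}/y_n = 1 + 2/3z + 1/3z(1+4/5z) = 1 + z + 4/15z²
  Hence R(z) = 1 + z + 4/15z².

Boundary: |R(x)|=1, x<0.
x=-0.68: |R|=0.4433
R=1: x+4/15x²=0 ⇒ x=−15/4=-3.7500; min R=1−1/(4·4/15)=0.0625>−1
Confirm numerically:
  x=-3.401: |R|=0.68348 <1
  x=-1.828: |R|=0.06309 <1
  x=-1.575: |R|=0.08650 <1
  x=-1.520: |R|=0.09611 <1
  x=-4.293: |R|=1.62163 >1
  x=-4.202: |R|=1.50648 >1
Interval (-3.7500, 0).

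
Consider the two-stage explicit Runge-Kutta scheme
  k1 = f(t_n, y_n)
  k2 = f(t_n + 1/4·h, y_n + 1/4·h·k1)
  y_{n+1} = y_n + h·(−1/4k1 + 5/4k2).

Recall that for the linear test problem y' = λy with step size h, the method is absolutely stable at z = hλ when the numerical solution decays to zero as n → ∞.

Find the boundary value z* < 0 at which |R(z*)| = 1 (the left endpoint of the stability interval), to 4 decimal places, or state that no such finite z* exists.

Set f=λy, z=hλ:
  k1=λy_n ⇒ h·k1=z·y_n;  k2=λ(1+1/4z)y_n ⇒ h·k2=z(1+1/4z)y_n
  y_{n+1}/y_n = 1 − 1/4z + 5/4z(1+1/4z) = 1 + z + 5/16z²
  so R(z) = 1 + z + 5/16z².

Need |R(x)|<1, x<0.
x=-1.47: |R|=0.2053
R=1: x+5/16x²=0 ⇒ x=−16/5=-3.2000; min R=1−1/(4·5/16)=0.2000>−1
Confirm numerically:
  x=-2.468: |R|=0.43544 <1
  x=-2.425: |R|=0.41270 <1
  x=-2.302: |R|=0.35400 <1
  x=-3.749: |R|=1.64319 >1
  x=-3.424: |R|=1.23968 >1
  x=-3.358: |R|=1.16580 >1
Stable set (-3.2000, 0).

z* = -3.2000.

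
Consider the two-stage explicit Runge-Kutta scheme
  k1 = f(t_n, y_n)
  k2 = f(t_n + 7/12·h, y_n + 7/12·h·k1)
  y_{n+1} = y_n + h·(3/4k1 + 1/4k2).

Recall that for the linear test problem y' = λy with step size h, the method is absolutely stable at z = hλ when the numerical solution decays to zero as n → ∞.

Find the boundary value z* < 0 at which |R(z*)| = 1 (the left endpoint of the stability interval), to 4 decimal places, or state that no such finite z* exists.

Test eqn y'=λy, z=hλ:
  k1=λy_n ⇒ h·k1=z·y_n;  k2=λ(1+7/12z)y_n ⇒ h·k2=z(1+7/12z)y_n
  y_{n+1}/y_n = 1 + 3/4z + 1/4z(1+7/12z) = 1 + z + 7/48z²
  ⇒ R(z) = 1 + z + 7/48z².

Need |R(x)|<1, x<0.
x=-1.44: |R|=0.1376
R=1: x+7/48x²=0 ⇒ x=−48/7=-6.8571; min R=1−1/(4·7/48)=-0.7143>−1
Confirm numerically:
  x=-6.638: |R|=0.78786 <1
  x=-5.734: |R|=0.06082 <1
  x=-5.359: |R|=0.17083 <1
  x=-7.140: |R|=1.29453 >1
  x=-7.033: |R|=1.18037 >1
  x=-6.909: |R|=1.05225 >1
Stable set (-6.8571, 0).

z* = -6.8571.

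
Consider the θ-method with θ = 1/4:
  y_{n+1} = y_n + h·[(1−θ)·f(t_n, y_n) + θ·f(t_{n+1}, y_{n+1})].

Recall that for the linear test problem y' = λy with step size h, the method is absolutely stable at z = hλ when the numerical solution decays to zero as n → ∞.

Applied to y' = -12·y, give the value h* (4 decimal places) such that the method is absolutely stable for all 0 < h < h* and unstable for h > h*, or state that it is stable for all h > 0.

With y'=λy (z=hλ):
  y_{n+1} = y_n + z·[3/4·y_n + 1/4·y_{n+1}] ⇒ (1 − 1/4z)y_{n+1} = (1 + 3/4z)y_n
  so R(z) = (1 + 3/4z)/(1 − 1/4z).

Find x<0 with |R(x)|<1.
x=-0.45: |R|=0.5955
R=−1: 1+3/4x = −1+1/4x ⇒ -1/2x=2 ⇒ x=2/(-1/2)=-4.0000
Confirm numerically:
  x=-3.617: |R|=0.89944 <1
  x=-2.103: |R|=0.37834 <1
  x=-2.003: |R|=0.33467 <1
  x=-1.941: |R|=0.30685 <1
  x=-4.600: |R|=1.13953 >1
  x=-4.343: |R|=1.08222 >1
  x=-4.075: |R|=1.01858 >1
So |R|<1 on (-4.0000, 0).

(-4.0000,0); λ=-12 ⇒ h* = (4)/12 = 0.3333.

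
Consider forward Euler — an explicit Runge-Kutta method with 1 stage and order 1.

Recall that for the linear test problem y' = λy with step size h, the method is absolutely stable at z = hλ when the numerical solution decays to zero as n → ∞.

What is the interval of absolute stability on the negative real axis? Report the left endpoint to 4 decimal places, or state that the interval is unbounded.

(-2.0000, 0).

Set f=λy, z=hλ:
  order 1, 1-stage ⇒ R(z)=1+z
  (e.g. R(-1.3)=-0.30000, |R|=0.30000)

Find x<0 with |R(x)|<1.
x=-1.3: |R|=0.3000
|R(-1.3)|=0.3000 |R(-1.2)|=0.2000 |R(-0.58)|=0.4200
Bisect:
  x_lo=-2.8718 |R|=1.8718  x_hi=-0.1254 |R|=0.8746
  mid=-1.49858 |R|=0.49858 →hi
  mid=-2.18518 |R|=1.18518 →lo
  mid=-1.84188 |R|=0.84188 →hi
  mid=-2.01353 |R|=1.01353 →lo
  mid=-1.92771 |R|=0.92771 →hi
  mid=-1.97062 |R|=0.97062 →hi
  mid=-1.99208 |R|=0.99208 →hi
  mid=-2.00281 |R|=1.00281 →lo
  mid=-1.99744 |R|=0.99744 →hi
  mid=-2.00012 |R|=1.00012 →lo
  ...
  [-2.00012,-1.99996] ⇒ x*=-2.0000
So |R|<1 on (-2.0000, 0).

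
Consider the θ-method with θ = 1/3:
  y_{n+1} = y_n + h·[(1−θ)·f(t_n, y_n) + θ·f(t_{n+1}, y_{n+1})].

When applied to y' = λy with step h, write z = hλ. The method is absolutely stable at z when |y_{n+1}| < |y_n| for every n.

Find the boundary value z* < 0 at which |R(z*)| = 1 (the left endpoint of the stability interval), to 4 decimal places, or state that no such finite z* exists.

On y'=λy, z=hλ:
  y_{n+1} = y_n + z·[2/3·y_n + 1/3·y_{n+1}] ⇒ (1 − 1/3z)y_{n+1} = (1 + 2/3z)y_n
  R(z) = (1 + 2/3z)/(1 − 1/3z).

Solve |R(x)|<1 on ℝ⁻.
x=-0.36: |R|=0.6786
R=−1: 1+2/3x = −1+1/3x ⇒ -1/3x=2 ⇒ x=2/(-1/3)=-6.0000
Confirm numerically:
  x=-5.947: |R|=0.99408 <1
  x=-5.001: |R|=0.87514 <1
  x=-3.156: |R|=0.53801 <1
  x=-2.884: |R|=0.47043 <1
  x=-6.367: |R|=1.03918 >1
  x=-6.311: |R|=1.03340 >1
So |R|<1 on (-6.0000, 0).

z* = -6.0000.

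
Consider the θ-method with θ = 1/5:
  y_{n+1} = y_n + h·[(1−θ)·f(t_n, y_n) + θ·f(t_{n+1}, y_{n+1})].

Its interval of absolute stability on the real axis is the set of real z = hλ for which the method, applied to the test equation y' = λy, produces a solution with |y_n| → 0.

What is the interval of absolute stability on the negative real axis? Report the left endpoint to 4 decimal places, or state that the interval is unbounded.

On y'=λy, z=hλ:
  y_{n+1} = y_n + z·[4/5·y_n + 1/5·y_{n+1}] ⇒ (1 − 1/5z)y_{n+1} = (1 + 4/5z)y_n
  so R(z) = (1 + 4/5z)/(1 − 1/5z).

Solve |R(x)|<1 on ℝ⁻.
x=-1.24: |R|=0.0064
R=−1: 1+4/5x = −1+1/5x ⇒ -3/5x=2 ⇒ x=2/(-3/5)=-3.3333
Confirm numerically:
  x=-3.046: |R|=0.89287 <1
  x=-2.995: |R|=0.87305 <1
  x=-2.126: |R|=0.49172 <1
  x=-2.016: |R|=0.43672 <1
  x=-3.532: |R|=1.06985 >1
  x=-3.519: |R|=1.06538 >1
So |R|<1 on (-3.3333, 0).

z∈(-3.3333,0).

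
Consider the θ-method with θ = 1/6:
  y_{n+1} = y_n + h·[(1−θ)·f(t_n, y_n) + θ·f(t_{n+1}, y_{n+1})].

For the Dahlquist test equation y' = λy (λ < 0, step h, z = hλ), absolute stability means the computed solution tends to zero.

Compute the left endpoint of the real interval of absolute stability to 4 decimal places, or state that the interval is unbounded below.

Test eqn y'=λy, z=hλ:
  y_{n+1} = y_n + z·[5/6·y_n + 1/6·y_{n+1}] ⇒ (1 − 1/6z)y_{n+1} = (1 + 5/6z)y_n
  Hence R(z) = (1 + 5/6z)/(1 − 1/6z).

Boundary: |R(x)|=1, x<0.
x=-1.14: |R|=0.0420
R=−1: 1+5/6x = −1+1/6x ⇒ -2/3x=2 ⇒ x=2/(-2/3)=-3.0000
Confirm numerically:
  x=-2.769: |R|=0.89463 <1
  x=-2.271: |R|=0.64744 <1
  x=-1.974: |R|=0.48533 <1
  x=-3.519: |R|=1.21809 >1
  x=-3.340: |R|=1.14561 >1
Interval (-3.0000, 0).

left endpoint -3.0000.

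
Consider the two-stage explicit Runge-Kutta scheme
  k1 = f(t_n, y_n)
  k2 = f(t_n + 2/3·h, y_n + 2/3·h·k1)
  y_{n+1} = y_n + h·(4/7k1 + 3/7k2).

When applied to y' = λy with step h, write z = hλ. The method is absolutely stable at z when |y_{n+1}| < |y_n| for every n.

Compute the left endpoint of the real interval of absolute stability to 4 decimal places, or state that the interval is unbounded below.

left endpoint -3.5000.

On y'=λy, z=hλ:
  k1=λy_n ⇒ h·k1=z·y_n;  k2=λ(1+2/3z)y_n ⇒ h·k2=z(1+2/3z)y_n
  y_{n+1}/y_n = 1 + 4/7z + 3/7z(1+2/3z) = 1 + z + 2/7z²
  R(z) = 1 + z + 2/7z².

Find x<0 with |R(x)|<1.
x=-0.39: |R|=0.6535
R=1: x+2/7x²=0 ⇒ x=−7/2=-3.5000; min R=1−1/(4·2/7)=0.1250>−1
Confirm numerically:
  x=-2.267: |R|=0.20137 <1
  x=-1.822: |R|=0.12648 <1
  x=-1.778: |R|=0.12522 <1
  x=-3.604: |R|=1.10709 >1
  x=-3.593: |R|=1.09547 >1
So |R|<1 on (-3.5000, 0).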